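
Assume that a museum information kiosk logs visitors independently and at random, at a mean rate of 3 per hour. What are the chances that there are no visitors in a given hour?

With mean μ = 3 per hour,
P(N = 0) = e^(−μ) μ^0/0! = e^(−3) · 3^0/1 ≈ 0.0498.

0.0498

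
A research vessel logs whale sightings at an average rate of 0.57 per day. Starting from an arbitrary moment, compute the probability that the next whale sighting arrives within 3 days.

Inter-arrival times are exponential with rate λ = 0.57 per day.
P(T ≤ 3) = 1 − e^(−λt) = 1 − e^(−0.57 × 3) = 1 − e^(−1.71) ≈ 0.8191.

0.8191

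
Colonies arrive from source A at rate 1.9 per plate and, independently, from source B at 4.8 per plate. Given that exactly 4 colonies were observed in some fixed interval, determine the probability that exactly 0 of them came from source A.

Given the total, each event is independently from source A with probability p = λ_A/(λ_A+λ_B) = 1.9/6.7 ≈ 0.2836.
So K ~ Binomial(4, 1.9/6.7): P(K = 0) = C(4,0) · (1.9/6.7)^0 · (4.8/6.7)^4 ≈ 0.2634.

0.2634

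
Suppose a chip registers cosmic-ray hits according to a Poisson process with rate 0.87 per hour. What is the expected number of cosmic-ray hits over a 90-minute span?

1.305

E[N] = λt = 0.87 × 1.5 = 1.305 (a 90-minute span = 1.5 hours).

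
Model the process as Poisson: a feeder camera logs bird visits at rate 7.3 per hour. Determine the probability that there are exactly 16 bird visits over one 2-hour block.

Over the interval, μ = 7.3 × 2 = 14.6 (a 2-hour block = 2 hours).
P(N = 16) = e^(−μ) μ^16/16! = e^(−14.6) · 14.6^16/20922789888000 ≈ 0.0930.

0.0930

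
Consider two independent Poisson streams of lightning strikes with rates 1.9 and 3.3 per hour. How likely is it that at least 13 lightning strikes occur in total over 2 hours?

Independent Poisson processes superpose: combined rate λ = 1.9 + 3.3 = 5.2 per hour.
Over the interval, μ = 5.2 × 2 = 10.4 (2 hours).
P(N ≥ 13) = 1 − P(N ≤ 12) ≈ 0.2478.

0.2478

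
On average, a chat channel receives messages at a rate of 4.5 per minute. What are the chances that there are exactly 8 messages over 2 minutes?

0.1318

Over the interval, μ = 4.5 × 2 = 9 (2 minutes).
P(N = 8) = e^(−μ) μ^8/8! = e^(−9) · 9^8/40320 ≈ 0.1318.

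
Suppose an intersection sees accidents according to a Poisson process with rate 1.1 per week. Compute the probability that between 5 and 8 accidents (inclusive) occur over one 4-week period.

0.4130

Over the interval, μ = 1.1 × 4 = 4.4 (a 4-week period = 4 weeks).
P(5 ≤ N ≤ 8) = Σ_{j=5}^{8} e^(−4.4) · 4.4^j/j! ≈ 0.4130.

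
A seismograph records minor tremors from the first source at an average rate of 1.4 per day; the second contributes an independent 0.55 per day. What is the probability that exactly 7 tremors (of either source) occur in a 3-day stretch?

Independent Poisson processes superpose: combined rate λ = 1.4 + 0.55 = 1.95 per day.
Over the interval, μ = 1.95 × 3 = 5.85 (a 3-day stretch = 3 days).
P(N = 7) = e^(−5.85) · 5.85^7/7! ≈ 0.1340.

0.1340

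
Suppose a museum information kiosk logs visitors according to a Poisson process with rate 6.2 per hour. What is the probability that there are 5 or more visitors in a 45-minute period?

Over the interval, μ = 6.2 × 0.75 = 4.65 (a 45-minute period = 0.75 hours).
P(N ≥ 5) = 1 − P(N ≤ 4) = 1 − Σ_{j=0}^{4} e^(−μ) μ^j/j! ≈ 0.4961.

0.4961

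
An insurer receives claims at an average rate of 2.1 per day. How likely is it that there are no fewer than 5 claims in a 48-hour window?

0.4102

Over the interval, μ = 2.1 × 2 = 4.2 (a 48-hour window = 2 days).
P(N ≥ 5) = 1 − P(N ≤ 4) = 1 − Σ_{j=0}^{4} e^(−μ) μ^j/j! ≈ 0.4102.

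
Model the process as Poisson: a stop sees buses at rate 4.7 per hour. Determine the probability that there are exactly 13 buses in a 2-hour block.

Over the interval, μ = 4.7 × 2 = 9.4 (a 2-hour block = 2 hours).
P(N = 13) = e^(−μ) μ^13/13! = e^(−9.4) · 9.4^13/6227020800 ≈ 0.0594.

0.0594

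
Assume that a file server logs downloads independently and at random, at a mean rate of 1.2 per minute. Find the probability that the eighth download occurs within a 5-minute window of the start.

Over the interval, μ = 1.2 × 5 = 6 (a 5-minute window = 5 minutes).
The eighth arrival falls in the interval iff at least 8 events occur there: P(S_8 ≤ t) = P(N ≥ 8) = 1 − P(N ≤ 7) ≈ 0.2560.

0.2560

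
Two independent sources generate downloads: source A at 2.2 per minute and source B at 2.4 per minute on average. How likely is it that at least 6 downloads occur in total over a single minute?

0.3142

Independent Poisson processes superpose: combined rate λ = 2.2 + 2.4 = 4.6 per minute.
So μ = 4.6.
P(N ≥ 6) = 1 − P(N ≤ 5) ≈ 0.3142.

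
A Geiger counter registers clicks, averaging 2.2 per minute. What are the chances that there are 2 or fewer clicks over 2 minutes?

Over the interval, μ = 2.2 × 2 = 4.4 (2 minutes).
P(N ≤ 2) = Σ_{j=0}^{2} e^(−μ) μ^j/j! ≈ 0.1851.

0.1851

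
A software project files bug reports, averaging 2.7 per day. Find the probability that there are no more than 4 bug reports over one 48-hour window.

Over the interval, μ = 2.7 × 2 = 5.4 (a 48-hour window = 2 days).
P(N ≤ 4) = Σ_{j=0}^{4} e^(−μ) μ^j/j! ≈ 0.3733.

0.3733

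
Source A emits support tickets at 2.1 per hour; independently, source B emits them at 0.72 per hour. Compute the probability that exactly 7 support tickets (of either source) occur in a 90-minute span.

Independent Poisson processes superpose: combined rate λ = 2.1 + 0.72 = 2.82 per hour.
Over the interval, μ = 2.82 × 1.5 = 4.23 (a 90-minute span = 1.5 hours).
P(N = 7) = e^(−4.23) · 4.23^7/7! ≈ 0.0700.

0.0700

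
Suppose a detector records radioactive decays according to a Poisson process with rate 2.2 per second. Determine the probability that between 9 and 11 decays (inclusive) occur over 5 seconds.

Over the interval, μ = 2.2 × 5 = 11 (5 seconds).
P(9 ≤ N ≤ 11) = Σ_{j=9}^{11} e^(−11) · 11^j/j! ≈ 0.3473.

0.3473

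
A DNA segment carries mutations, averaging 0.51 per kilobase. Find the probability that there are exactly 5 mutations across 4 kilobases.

0.0383

Over the interval, μ = 0.51 × 4 = 2.04 (4 kilobases).
P(N = 5) = e^(−μ) μ^5/5! = e^(−2.04) · 2.04^5/120 ≈ 0.0383.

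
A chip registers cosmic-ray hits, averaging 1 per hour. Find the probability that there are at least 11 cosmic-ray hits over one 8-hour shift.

0.1841

Over the interval, μ = 1 × 8 = 8 (an 8-hour shift = 8 hours).
P(N ≥ 11) = 1 − P(N ≤ 10) = 1 − Σ_{j=0}^{10} e^(−μ) μ^j/j! ≈ 0.1841.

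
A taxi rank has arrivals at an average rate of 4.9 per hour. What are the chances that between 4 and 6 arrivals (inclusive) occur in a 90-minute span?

0.3337

Over the interval, μ = 4.9 × 1.5 = 7.35 (a 90-minute span = 1.5 hours).
P(4 ≤ N ≤ 6) = Σ_{j=4}^{6} e^(−7.35) · 7.35^j/j! ≈ 0.3337.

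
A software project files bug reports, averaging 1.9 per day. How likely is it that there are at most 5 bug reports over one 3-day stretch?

Over the interval, μ = 1.9 × 3 = 5.7 (a 3-day stretch = 3 days).
P(N ≤ 5) = Σ_{j=0}^{5} e^(−μ) μ^j/j! ≈ 0.4950.

0.4950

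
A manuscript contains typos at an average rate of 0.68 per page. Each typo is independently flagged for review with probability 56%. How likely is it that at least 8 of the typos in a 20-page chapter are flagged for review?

Thinning: the typos that are flagged for review themselves form a Poisson process with rate 0.56 × 0.68 = 0.3808 per page.
Over the interval, μ = 0.3808 × 20 = 7.616 (a 20-page chapter = 20 pages).
P(N ≥ 8) = 1 − P(N ≤ 7) ≈ 0.4923.

0.4923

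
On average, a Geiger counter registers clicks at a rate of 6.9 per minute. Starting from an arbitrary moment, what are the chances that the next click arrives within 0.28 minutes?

Inter-arrival times are exponential with rate λ = 6.9 per minute.
P(T ≤ 0.28) = 1 − e^(−λt) = 1 − e^(−6.9 × 0.28) = 1 − e^(−1.932) ≈ 0.8551.

0.8551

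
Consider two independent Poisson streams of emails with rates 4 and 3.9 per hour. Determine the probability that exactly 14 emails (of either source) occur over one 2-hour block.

0.0953

Independent Poisson processes superpose: combined rate λ = 4 + 3.9 = 7.9 per hour.
Over the interval, μ = 7.9 × 2 = 15.8 (a 2-hour block = 2 hours).
P(N = 14) = e^(−15.8) · 15.8^14/14! ≈ 0.0953.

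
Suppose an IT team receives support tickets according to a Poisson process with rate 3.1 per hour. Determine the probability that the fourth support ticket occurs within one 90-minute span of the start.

0.6824

Over the interval, μ = 3.1 × 1.5 = 4.65 (a 90-minute span = 1.5 hours).
The fourth arrival falls in the interval iff at least 4 events occur there: P(S_4 ≤ t) = P(N ≥ 4) = 1 − P(N ≤ 3) ≈ 0.6824.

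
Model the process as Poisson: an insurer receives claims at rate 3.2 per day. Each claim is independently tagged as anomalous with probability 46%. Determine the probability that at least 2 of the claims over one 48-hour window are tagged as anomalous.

Thinning: the claims that are tagged as anomalous themselves form a Poisson process with rate 0.46 × 3.2 = 1.472 per day.
Over the interval, μ = 1.472 × 2 = 2.944 (a 48-hour window = 2 days).
P(N ≥ 2) = 1 − P(N ≤ 1) ≈ 0.7923.

0.7923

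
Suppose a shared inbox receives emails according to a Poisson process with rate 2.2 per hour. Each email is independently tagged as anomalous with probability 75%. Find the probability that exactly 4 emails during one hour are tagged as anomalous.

0.0593

Thinning: the emails that are tagged as anomalous themselves form a Poisson process with rate 0.75 × 2.2 = 1.65 per hour.
So μ = 1.65.
P(N = 4) = e^(−1.65) · 1.65^4/4! ≈ 0.0593.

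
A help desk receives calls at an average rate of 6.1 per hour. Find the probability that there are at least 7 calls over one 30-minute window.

Over the interval, μ = 6.1 × 0.5 = 3.05 (a 30-minute window = 0.5 hours).
P(N ≥ 7) = 1 − P(N ≤ 6) = 1 − Σ_{j=0}^{6} e^(−μ) μ^j/j! ≈ 0.0361.

0.0361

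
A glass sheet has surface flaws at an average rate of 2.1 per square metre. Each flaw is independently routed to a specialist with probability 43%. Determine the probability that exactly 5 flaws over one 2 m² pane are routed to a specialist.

0.0263

Thinning: the flaws that are routed to a specialist themselves form a Poisson process with rate 0.43 × 2.1 = 0.903 per square metre.
Over the interval, μ = 0.903 × 2 = 1.806 (a 2 m² pane = 2 square metres).
P(N = 5) = e^(−1.806) · 1.806^5/5! ≈ 0.0263.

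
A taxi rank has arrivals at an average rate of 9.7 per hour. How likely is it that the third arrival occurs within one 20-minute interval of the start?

0.6270

Over the interval, μ = 9.7 × 1/3 ≈ 3.23333 (a 20-minute interval = 1/3 hours).
The third arrival falls in the interval iff at least 3 events occur there: P(S_3 ≤ t) = P(N ≥ 3) = 1 − P(N ≤ 2) ≈ 0.6270.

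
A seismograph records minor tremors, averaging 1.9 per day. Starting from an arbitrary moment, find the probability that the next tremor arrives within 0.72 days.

0.7454

Inter-arrival times are exponential with rate λ = 1.9 per day.
P(T ≤ 0.72) = 1 − e^(−λt) = 1 − e^(−1.9 × 0.72) = 1 − e^(−1.368) ≈ 0.7454.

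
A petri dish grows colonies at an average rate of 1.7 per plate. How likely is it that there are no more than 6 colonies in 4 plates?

Over the interval, μ = 1.7 × 4 = 6.8 (4 plates).
P(N ≤ 6) = Σ_{j=0}^{6} e^(−μ) μ^j/j! ≈ 0.4799.

0.4799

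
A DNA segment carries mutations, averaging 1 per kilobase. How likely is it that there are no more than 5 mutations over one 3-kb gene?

0.9161

Over the interval, μ = 1 × 3 = 3 (a 3-kb gene = 3 kilobases).
P(N ≤ 5) = Σ_{j=0}^{5} e^(−μ) μ^j/j! ≈ 0.9161.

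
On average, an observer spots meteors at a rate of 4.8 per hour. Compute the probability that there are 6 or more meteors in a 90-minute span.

Over the interval, μ = 4.8 × 1.5 = 7.2 (a 90-minute span = 1.5 hours).
P(N ≥ 6) = 1 − P(N ≤ 5) = 1 − Σ_{j=0}^{5} e^(−μ) μ^j/j! ≈ 0.7241.

0.7241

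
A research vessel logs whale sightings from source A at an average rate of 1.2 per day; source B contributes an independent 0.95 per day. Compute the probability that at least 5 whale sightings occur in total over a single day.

Independent Poisson processes superpose: combined rate λ = 1.2 + 0.95 = 2.15 per day.
So μ = 2.15.
P(N ≥ 5) = 1 − P(N ≤ 4) ≈ 0.0672.

0.0672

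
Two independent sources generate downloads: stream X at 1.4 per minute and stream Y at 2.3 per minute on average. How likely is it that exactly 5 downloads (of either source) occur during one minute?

0.1429

Independent Poisson processes superpose: combined rate λ = 1.4 + 2.3 = 3.7 per minute.
So μ = 3.7.
P(N = 5) = e^(−3.7) · 3.7^5/5! ≈ 0.1429.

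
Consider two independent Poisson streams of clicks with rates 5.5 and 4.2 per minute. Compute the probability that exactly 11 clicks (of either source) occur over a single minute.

0.1098

Independent Poisson processes superpose: combined rate λ = 5.5 + 4.2 = 9.7 per minute.
So μ = 9.7.
P(N = 11) = e^(−9.7) · 9.7^11/11! ≈ 0.1098.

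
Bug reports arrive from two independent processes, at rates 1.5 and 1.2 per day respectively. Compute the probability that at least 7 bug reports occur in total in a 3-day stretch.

0.6987

Independent Poisson processes superpose: combined rate λ = 1.5 + 1.2 = 2.7 per day.
Over the interval, μ = 2.7 × 3 = 8.1 (a 3-day stretch = 3 days).
P(N ≥ 7) = 1 − P(N ≤ 6) ≈ 0.6987.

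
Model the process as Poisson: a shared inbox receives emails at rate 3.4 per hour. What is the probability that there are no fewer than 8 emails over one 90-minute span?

Over the interval, μ = 3.4 × 1.5 = 5.1 (a 90-minute span = 1.5 hours).
P(N ≥ 8) = 1 − P(N ≤ 7) = 1 − Σ_{j=0}^{7} e^(−μ) μ^j/j! ≈ 0.1440.

0.1440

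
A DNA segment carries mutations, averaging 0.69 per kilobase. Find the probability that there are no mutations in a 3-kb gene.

0.1262

Over the interval, μ = 0.69 × 3 = 2.07 (a 3-kb gene = 3 kilobases).
P(N = 0) = e^(−μ) μ^0/0! = e^(−2.07) · 2.07^0/1 ≈ 0.1262.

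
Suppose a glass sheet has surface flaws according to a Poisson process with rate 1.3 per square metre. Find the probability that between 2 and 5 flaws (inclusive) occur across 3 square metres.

0.7014

Over the interval, μ = 1.3 × 3 = 3.9 (3 square metres).
P(2 ≤ N ≤ 5) = Σ_{j=2}^{5} e^(−3.9) · 3.9^j/j! ≈ 0.7014.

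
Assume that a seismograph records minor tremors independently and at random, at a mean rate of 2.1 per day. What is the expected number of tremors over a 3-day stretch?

E[N] = λt = 2.1 × 3 = 6.3 (a 3-day stretch = 3 days).

6.3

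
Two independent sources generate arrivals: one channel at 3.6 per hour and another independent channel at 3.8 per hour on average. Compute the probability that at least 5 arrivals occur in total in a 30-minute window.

Independent Poisson processes superpose: combined rate λ = 3.6 + 3.8 = 7.4 per hour.
Over the interval, μ = 7.4 × 0.5 = 3.7 (a 30-minute window = 0.5 hours).
P(N ≥ 5) = 1 − P(N ≤ 4) ≈ 0.3128.

0.3128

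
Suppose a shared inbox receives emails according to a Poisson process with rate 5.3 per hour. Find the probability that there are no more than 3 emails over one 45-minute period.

0.4384

Over the interval, μ = 5.3 × 0.75 = 3.975 (a 45-minute period = 0.75 hours).
P(N ≤ 3) = Σ_{j=0}^{3} e^(−μ) μ^j/j! ≈ 0.4384.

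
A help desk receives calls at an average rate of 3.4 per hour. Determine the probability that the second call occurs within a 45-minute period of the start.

0.7228

Over the interval, μ = 3.4 × 0.75 = 2.55 (a 45-minute period = 0.75 hours).
The second arrival falls in the interval iff at least 2 events occur there: P(S_2 ≤ t) = P(N ≥ 2) = 1 − P(N ≤ 1) ≈ 0.7228.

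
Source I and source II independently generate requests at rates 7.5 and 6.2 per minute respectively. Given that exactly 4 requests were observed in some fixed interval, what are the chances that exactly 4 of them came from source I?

0.0898

Given the total, each event is independently from source I with probability p = λ_I/(λ_I+λ_II) = 7.5/13.7 ≈ 0.5474.
So K ~ Binomial(4, 7.5/13.7): P(K = 4) = C(4,4) · (7.5/13.7)^4 · (6.2/13.7)^0 ≈ 0.0898.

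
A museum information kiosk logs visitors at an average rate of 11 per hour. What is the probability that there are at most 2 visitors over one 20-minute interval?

Over the interval, μ = 11 × 1/3 ≈ 3.66667 (a 20-minute interval = 1/3 hours).
P(N ≤ 2) = Σ_{j=0}^{2} e^(−μ) μ^j/j! ≈ 0.2911.

0.2911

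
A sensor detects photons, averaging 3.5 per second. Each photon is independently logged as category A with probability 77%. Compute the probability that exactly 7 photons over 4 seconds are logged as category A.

Thinning: the photons that are logged as category A themselves form a Poisson process with rate 0.77 × 3.5 = 2.695 per second.
Over the interval, μ = 2.695 × 4 = 10.78 (4 seconds).
P(N = 7) = e^(−10.78) · 10.78^7/7! ≈ 0.0699.

0.0699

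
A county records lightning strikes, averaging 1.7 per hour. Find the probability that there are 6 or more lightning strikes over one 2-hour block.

0.1295

Over the interval, μ = 1.7 × 2 = 3.4 (a 2-hour block = 2 hours).
P(N ≥ 6) = 1 − P(N ≤ 5) = 1 − Σ_{j=0}^{5} e^(−μ) μ^j/j! ≈ 0.1295.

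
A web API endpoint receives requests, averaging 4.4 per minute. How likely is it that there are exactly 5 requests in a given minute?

With mean μ = 4.4 per minute,
P(N = 5) = e^(−μ) μ^5/5! = e^(−4.4) · 4.4^5/120 ≈ 0.1687.

0.1687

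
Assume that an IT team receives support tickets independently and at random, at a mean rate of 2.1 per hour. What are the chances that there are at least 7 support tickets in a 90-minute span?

Over the interval, μ = 2.1 × 1.5 = 3.15 (a 90-minute span = 1.5 hours).
P(N ≥ 7) = 1 − P(N ≤ 6) = 1 − Σ_{j=0}^{6} e^(−μ) μ^j/j! ≈ 0.0416.

0.0416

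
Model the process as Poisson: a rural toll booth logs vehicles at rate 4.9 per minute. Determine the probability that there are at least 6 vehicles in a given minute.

0.3665

With mean μ = 4.9 per minute,
P(N ≥ 6) = 1 − P(N ≤ 5) = 1 − Σ_{j=0}^{5} e^(−μ) μ^j/j! ≈ 0.3665.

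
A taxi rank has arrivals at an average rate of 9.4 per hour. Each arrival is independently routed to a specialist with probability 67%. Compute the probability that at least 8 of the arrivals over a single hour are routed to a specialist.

0.2980

Thinning: the arrivals that are routed to a specialist themselves form a Poisson process with rate 0.67 × 9.4 = 6.298 per hour.
So μ = 6.298.
P(N ≥ 8) = 1 − P(N ≤ 7) ≈ 0.2980.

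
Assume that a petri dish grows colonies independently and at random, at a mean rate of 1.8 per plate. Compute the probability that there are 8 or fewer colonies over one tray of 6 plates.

Over the interval, μ = 1.8 × 6 = 10.8 (a tray of 6 plates = 6 plates).
P(N ≤ 8) = Σ_{j=0}^{8} e^(−μ) μ^j/j! ≈ 0.2502.

0.2502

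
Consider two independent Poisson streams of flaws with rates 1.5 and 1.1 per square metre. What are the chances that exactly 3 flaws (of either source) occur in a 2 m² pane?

Independent Poisson processes superpose: combined rate λ = 1.5 + 1.1 = 2.6 per square metre.
Over the interval, μ = 2.6 × 2 = 5.2 (a 2 m² pane = 2 square metres).
P(N = 3) = e^(−5.2) · 5.2^3/3! ≈ 0.1293.

0.1293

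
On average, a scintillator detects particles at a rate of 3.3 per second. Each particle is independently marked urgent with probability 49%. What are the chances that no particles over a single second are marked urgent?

0.1985

Thinning: the particles that are marked urgent themselves form a Poisson process with rate 0.49 × 3.3 = 1.617 per second.
So μ = 1.617.
P(N = 0) = e^(−1.617) · 1.617^0/0! ≈ 0.1985.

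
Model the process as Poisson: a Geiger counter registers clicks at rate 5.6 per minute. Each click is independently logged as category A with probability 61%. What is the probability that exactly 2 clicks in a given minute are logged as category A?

0.1916

Thinning: the clicks that are logged as category A themselves form a Poisson process with rate 0.61 × 5.6 = 3.416 per minute.
So μ = 3.416.
P(N = 2) = e^(−3.416) · 3.416^2/2! ≈ 0.1916.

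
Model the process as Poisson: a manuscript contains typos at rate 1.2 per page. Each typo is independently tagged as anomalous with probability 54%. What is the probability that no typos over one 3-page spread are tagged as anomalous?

0.1431

Thinning: the typos that are tagged as anomalous themselves form a Poisson process with rate 0.54 × 1.2 = 0.648 per page.
Over the interval, μ = 0.648 × 3 = 1.944 (a 3-page spread = 3 pages).
P(N = 0) = e^(−1.944) · 1.944^0/0! ≈ 0.1431.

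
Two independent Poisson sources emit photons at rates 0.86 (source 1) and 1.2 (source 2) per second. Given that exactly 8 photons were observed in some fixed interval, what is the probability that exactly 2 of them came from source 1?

0.1907

Given the total, each event is independently from source 1 with probability p = λ_1/(λ_1+λ_2) = 0.86/2.06 ≈ 0.4175.
So K ~ Binomial(8, 0.86/2.06): P(K = 2) = C(8,2) · (0.86/2.06)^2 · (1.2/2.06)^6 ≈ 0.1907.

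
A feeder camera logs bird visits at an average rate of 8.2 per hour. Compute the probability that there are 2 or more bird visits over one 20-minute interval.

Over the interval, μ = 8.2 × 1/3 ≈ 2.73333 (a 20-minute interval = 1/3 hours).
P(N ≥ 2) = 1 − P(N ≤ 1) = 1 − Σ_{j=0}^{1} e^(−μ) μ^j/j! ≈ 0.7573.

0.7573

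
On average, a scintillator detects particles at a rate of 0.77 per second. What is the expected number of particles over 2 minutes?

92.4

E[N] = λt = 0.77 × 120 = 92.4 (2 minutes = 120 seconds).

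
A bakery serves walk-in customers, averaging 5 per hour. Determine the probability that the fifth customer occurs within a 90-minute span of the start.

Over the interval, μ = 5 × 1.5 = 7.5 (a 90-minute span = 1.5 hours).
The fifth arrival falls in the interval iff at least 5 events occur there: P(S_5 ≤ t) = P(N ≥ 5) = 1 − P(N ≤ 4) ≈ 0.8679.

0.8679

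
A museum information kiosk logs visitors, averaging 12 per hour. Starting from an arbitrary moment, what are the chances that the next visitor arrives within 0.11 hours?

0.7329

Inter-arrival times are exponential with rate λ = 12 per hour.
P(T ≤ 0.11) = 1 − e^(−λt) = 1 − e^(−12 × 0.11) = 1 − e^(−1.32) ≈ 0.7329.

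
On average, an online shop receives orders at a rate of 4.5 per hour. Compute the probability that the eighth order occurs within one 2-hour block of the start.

0.6761

Over the interval, μ = 4.5 × 2 = 9 (a 2-hour block = 2 hours).
The eighth arrival falls in the interval iff at least 8 events occur there: P(S_8 ≤ t) = P(N ≥ 8) = 1 − P(N ≤ 7) ≈ 0.6761.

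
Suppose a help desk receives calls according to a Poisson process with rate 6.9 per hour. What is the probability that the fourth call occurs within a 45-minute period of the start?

Over the interval, μ = 6.9 × 0.75 = 5.175 (a 45-minute period = 0.75 hours).
The fourth arrival falls in the interval iff at least 4 events occur there: P(S_4 ≤ t) = P(N ≥ 4) = 1 − P(N ≤ 3) ≈ 0.7587.

0.7587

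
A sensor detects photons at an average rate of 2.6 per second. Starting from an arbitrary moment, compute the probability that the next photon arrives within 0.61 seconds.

Inter-arrival times are exponential with rate λ = 2.6 per second.
P(T ≤ 0.61) = 1 − e^(−λt) = 1 − e^(−2.6 × 0.61) = 1 − e^(−1.586) ≈ 0.7953.

0.7953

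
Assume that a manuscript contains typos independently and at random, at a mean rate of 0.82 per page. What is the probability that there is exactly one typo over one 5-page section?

0.0679

Over the interval, μ = 0.82 × 5 = 4.1 (a 5-page section = 5 pages).
P(N = 1) = e^(−μ) μ^1/1! = e^(−4.1) · 4.1^1/1 ≈ 0.0679.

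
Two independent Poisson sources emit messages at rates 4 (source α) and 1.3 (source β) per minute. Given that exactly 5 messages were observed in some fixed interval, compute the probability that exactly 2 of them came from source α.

0.0841

Given the total, each event is independently from source α with probability p = λ_α/(λ_α+λ_β) = 4/5.3 ≈ 0.7547.
So K ~ Binomial(5, 4/5.3): P(K = 2) = C(5,2) · (4/5.3)^2 · (1.3/5.3)^3 ≈ 0.0841.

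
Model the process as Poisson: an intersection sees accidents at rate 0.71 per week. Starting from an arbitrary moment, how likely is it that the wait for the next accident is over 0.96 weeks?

0.5058

The wait for the next event is exponential with rate λ = 0.71 per week.
P(T > 0.96) = e^(−λt) = e^(−0.71 × 0.96) = e^(−0.6816) ≈ 0.5058.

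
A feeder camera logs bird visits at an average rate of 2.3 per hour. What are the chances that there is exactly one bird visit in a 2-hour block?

Over the interval, μ = 2.3 × 2 = 4.6 (a 2-hour block = 2 hours).
P(N = 1) = e^(−μ) μ^1/1! = e^(−4.6) · 4.6^1/1 ≈ 0.0462.

0.0462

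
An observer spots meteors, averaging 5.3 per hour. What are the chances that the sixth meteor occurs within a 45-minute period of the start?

0.2110

Over the interval, μ = 5.3 × 0.75 = 3.975 (a 45-minute period = 0.75 hours).
The sixth arrival falls in the interval iff at least 6 events occur there: P(S_6 ≤ t) = P(N ≥ 6) = 1 − P(N ≤ 5) ≈ 0.2110.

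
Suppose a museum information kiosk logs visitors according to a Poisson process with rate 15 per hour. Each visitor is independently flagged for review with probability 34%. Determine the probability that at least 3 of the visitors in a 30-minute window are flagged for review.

0.4689

Thinning: the visitors that are flagged for review themselves form a Poisson process with rate 0.34 × 15 = 5.1 per hour.
Over the interval, μ = 5.1 × 0.5 = 2.55 (a 30-minute window = 0.5 hours).
P(N ≥ 3) = 1 − P(N ≤ 2) ≈ 0.4689.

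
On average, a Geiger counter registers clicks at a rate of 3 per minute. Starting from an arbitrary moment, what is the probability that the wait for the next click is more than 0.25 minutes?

The wait for the next event is exponential with rate λ = 3 per minute.
P(T > 0.25) = e^(−λt) = e^(−3 × 0.25) = e^(−0.75) ≈ 0.4724.

0.4724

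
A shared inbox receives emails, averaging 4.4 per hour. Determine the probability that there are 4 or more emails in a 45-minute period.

Over the interval, μ = 4.4 × 0.75 = 3.3 (a 45-minute period = 0.75 hours).
P(N ≥ 4) = 1 − P(N ≤ 3) = 1 − Σ_{j=0}^{3} e^(−μ) μ^j/j! ≈ 0.4197.

0.4197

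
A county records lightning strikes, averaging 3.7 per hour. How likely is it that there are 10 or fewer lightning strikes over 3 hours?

0.4480

Over the interval, μ = 3.7 × 3 = 11.1 (3 hours).
P(N ≤ 10) = Σ_{j=0}^{10} e^(−μ) μ^j/j! ≈ 0.4480.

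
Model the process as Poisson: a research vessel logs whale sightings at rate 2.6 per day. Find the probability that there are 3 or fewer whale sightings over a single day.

With mean μ = 2.6 per day,
P(N ≤ 3) = Σ_{j=0}^{3} e^(−μ) μ^j/j! ≈ 0.7360.

0.7360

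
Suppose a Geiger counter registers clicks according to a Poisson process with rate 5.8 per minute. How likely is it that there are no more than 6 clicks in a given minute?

With mean μ = 5.8 per minute,
P(N ≤ 6) = Σ_{j=0}^{6} e^(−μ) μ^j/j! ≈ 0.6384.

0.6384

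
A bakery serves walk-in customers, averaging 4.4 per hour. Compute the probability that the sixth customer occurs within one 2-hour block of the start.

0.8716

Over the interval, μ = 4.4 × 2 = 8.8 (a 2-hour block = 2 hours).
The sixth arrival falls in the interval iff at least 6 events occur there: P(S_6 ≤ t) = P(N ≥ 6) = 1 − P(N ≤ 5) ≈ 0.8716.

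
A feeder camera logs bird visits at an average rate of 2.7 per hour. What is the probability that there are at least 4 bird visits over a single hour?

With mean μ = 2.7 per hour,
P(N ≥ 4) = 1 − P(N ≤ 3) = 1 − Σ_{j=0}^{3} e^(−μ) μ^j/j! ≈ 0.2859.

0.2859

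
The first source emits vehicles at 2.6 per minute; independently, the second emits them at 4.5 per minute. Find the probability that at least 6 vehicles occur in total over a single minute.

0.7119

Independent Poisson processes superpose: combined rate λ = 2.6 + 4.5 = 7.1 per minute.
So μ = 7.1.
P(N ≥ 6) = 1 − P(N ≤ 5) ≈ 0.7119.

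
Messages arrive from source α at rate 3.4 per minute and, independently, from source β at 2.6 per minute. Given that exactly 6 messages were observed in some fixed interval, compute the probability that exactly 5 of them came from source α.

0.1519

Given the total, each event is independently from source α with probability p = λ_α/(λ_α+λ_β) = 3.4/6 ≈ 0.5667.
So K ~ Binomial(6, 3.4/6): P(K = 5) = C(6,5) · (3.4/6)^5 · (2.6/6)^1 ≈ 0.1519.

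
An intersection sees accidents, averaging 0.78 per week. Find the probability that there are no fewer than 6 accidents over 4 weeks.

0.0965

Over the interval, μ = 0.78 × 4 = 3.12 (4 weeks).
P(N ≥ 6) = 1 − P(N ≤ 5) = 1 − Σ_{j=0}^{5} e^(−μ) μ^j/j! ≈ 0.0965.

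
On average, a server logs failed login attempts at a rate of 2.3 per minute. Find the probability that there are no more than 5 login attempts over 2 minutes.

0.6858

Over the interval, μ = 2.3 × 2 = 4.6 (2 minutes).
P(N ≤ 5) = Σ_{j=0}^{5} e^(−μ) μ^j/j! ≈ 0.6858.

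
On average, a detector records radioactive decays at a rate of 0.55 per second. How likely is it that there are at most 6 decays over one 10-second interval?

0.6860

Over the interval, μ = 0.55 × 10 = 5.5 (a 10-second interval = 10 seconds).
P(N ≤ 6) = Σ_{j=0}^{6} e^(−μ) μ^j/j! ≈ 0.6860.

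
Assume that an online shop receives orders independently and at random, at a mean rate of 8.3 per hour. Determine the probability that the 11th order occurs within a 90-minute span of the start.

0.6981

Over the interval, μ = 8.3 × 1.5 = 12.45 (a 90-minute span = 1.5 hours).
The 11th arrival falls in the interval iff at least 11 events occur there: P(S_11 ≤ t) = P(N ≥ 11) = 1 − P(N ≤ 10) ≈ 0.6981.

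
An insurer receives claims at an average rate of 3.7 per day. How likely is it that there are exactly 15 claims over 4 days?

0.1023

Over the interval, μ = 3.7 × 4 = 14.8 (4 days).
P(N = 15) = e^(−μ) μ^15/15! = e^(−14.8) · 14.8^15/1307674368000 ≈ 0.1023.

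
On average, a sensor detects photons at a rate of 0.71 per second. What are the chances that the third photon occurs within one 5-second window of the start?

Over the interval, μ = 0.71 × 5 = 3.55 (a 5-second window = 5 seconds).
The third arrival falls in the interval iff at least 3 events occur there: P(S_3 ≤ t) = P(N ≥ 3) = 1 − P(N ≤ 2) ≈ 0.6883.

0.6883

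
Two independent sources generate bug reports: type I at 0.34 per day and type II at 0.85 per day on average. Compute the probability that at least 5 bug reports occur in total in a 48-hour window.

0.0934

Independent Poisson processes superpose: combined rate λ = 0.34 + 0.85 = 1.19 per day.
Over the interval, μ = 1.19 × 2 = 2.38 (a 48-hour window = 2 days).
P(N ≥ 5) = 1 − P(N ≤ 4) ≈ 0.0934.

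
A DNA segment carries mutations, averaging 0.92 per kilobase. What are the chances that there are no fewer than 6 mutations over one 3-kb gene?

0.0617

Over the interval, μ = 0.92 × 3 = 2.76 (a 3-kb gene = 3 kilobases).
P(N ≥ 6) = 1 − P(N ≤ 5) = 1 − Σ_{j=0}^{5} e^(−μ) μ^j/j! ≈ 0.0617.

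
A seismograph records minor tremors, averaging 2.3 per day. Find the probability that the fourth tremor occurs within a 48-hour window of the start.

0.6743

Over the interval, μ = 2.3 × 2 = 4.6 (a 48-hour window = 2 days).
The fourth arrival falls in the interval iff at least 4 events occur there: P(S_4 ≤ t) = P(N ≥ 4) = 1 − P(N ≤ 3) ≈ 0.6743.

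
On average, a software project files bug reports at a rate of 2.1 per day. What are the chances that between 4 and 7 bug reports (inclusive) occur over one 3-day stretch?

0.5754

Over the interval, μ = 2.1 × 3 = 6.3 (a 3-day stretch = 3 days).
P(4 ≤ N ≤ 7) = Σ_{j=4}^{7} e^(−6.3) · 6.3^j/j! ≈ 0.5754.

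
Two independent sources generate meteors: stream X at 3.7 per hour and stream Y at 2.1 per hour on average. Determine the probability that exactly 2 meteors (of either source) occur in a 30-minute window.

Independent Poisson processes superpose: combined rate λ = 3.7 + 2.1 = 5.8 per hour.
Over the interval, μ = 5.8 × 0.5 = 2.9 (a 30-minute window = 0.5 hours).
P(N = 2) = e^(−2.9) · 2.9^2/2! ≈ 0.2314.

0.2314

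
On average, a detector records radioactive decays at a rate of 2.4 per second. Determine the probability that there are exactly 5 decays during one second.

With mean μ = 2.4 per second,
P(N = 5) = e^(−μ) μ^5/5! = e^(−2.4) · 2.4^5/120 ≈ 0.0602.

0.0602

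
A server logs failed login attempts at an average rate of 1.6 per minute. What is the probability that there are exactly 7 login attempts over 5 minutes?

0.1396

Over the interval, μ = 1.6 × 5 = 8 (5 minutes).
P(N = 7) = e^(−μ) μ^7/7! = e^(−8) · 8^7/5040 ≈ 0.1396.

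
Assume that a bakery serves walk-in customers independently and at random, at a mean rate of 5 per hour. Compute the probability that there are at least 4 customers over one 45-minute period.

Over the interval, μ = 5 × 0.75 = 3.75 (a 45-minute period = 0.75 hours).
P(N ≥ 4) = 1 − P(N ≤ 3) = 1 − Σ_{j=0}^{3} e^(−μ) μ^j/j! ≈ 0.5162.

0.5162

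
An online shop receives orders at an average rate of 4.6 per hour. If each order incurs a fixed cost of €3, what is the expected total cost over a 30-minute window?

E[N] = 4.6 × 0.5 = 2.3 (a 30-minute window = 0.5 hours); E[cost] = 2.3 × €3 = €6.9.

€6.9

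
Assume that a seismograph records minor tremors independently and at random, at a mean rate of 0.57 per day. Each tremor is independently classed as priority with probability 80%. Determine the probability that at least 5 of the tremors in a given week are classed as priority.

0.2180

Thinning: the tremors that are classed as priority themselves form a Poisson process with rate 0.8 × 0.57 = 0.456 per day.
Over the interval, μ = 0.456 × 7 = 3.192 (a week = 7 days).
P(N ≥ 5) = 1 − P(N ≤ 4) ≈ 0.2180.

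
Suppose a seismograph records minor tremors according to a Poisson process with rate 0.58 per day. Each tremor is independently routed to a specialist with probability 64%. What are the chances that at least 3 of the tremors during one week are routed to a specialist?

0.4812

Thinning: the tremors that are routed to a specialist themselves form a Poisson process with rate 0.64 × 0.58 = 0.3712 per day.
Over the interval, μ = 0.3712 × 7 = 2.5984 (a week = 7 days).
P(N ≥ 3) = 1 − P(N ≤ 2) ≈ 0.4812.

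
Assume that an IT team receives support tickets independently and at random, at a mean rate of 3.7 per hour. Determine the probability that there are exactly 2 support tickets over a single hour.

0.1692

With mean μ = 3.7 per hour,
P(N = 2) = e^(−μ) μ^2/2! = e^(−3.7) · 3.7^2/2 ≈ 0.1692.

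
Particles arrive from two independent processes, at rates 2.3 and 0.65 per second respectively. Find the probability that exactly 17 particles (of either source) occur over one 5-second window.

Independent Poisson processes superpose: combined rate λ = 2.3 + 0.65 = 2.95 per second.
Over the interval, μ = 2.95 × 5 = 14.75 (a 5-second window = 5 seconds).
P(N = 17) = e^(−14.75) · 14.75^17/17! ≈ 0.0818.

0.0818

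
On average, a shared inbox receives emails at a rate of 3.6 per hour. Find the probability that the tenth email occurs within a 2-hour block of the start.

0.1904

Over the interval, μ = 3.6 × 2 = 7.2 (a 2-hour block = 2 hours).
The tenth arrival falls in the interval iff at least 10 events occur there: P(S_10 ≤ t) = P(N ≥ 10) = 1 − P(N ≤ 9) ≈ 0.1904.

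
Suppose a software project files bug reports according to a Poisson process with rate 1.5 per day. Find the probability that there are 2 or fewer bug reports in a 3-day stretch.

0.1736

Over the interval, μ = 1.5 × 3 = 4.5 (a 3-day stretch = 3 days).
P(N ≤ 2) = Σ_{j=0}^{2} e^(−μ) μ^j/j! ≈ 0.1736.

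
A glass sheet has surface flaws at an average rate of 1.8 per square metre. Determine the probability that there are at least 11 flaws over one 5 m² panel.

0.2940

Over the interval, μ = 1.8 × 5 = 9 (a 5 m² panel = 5 square metres).
P(N ≥ 11) = 1 − P(N ≤ 10) = 1 − Σ_{j=0}^{10} e^(−μ) μ^j/j! ≈ 0.2940.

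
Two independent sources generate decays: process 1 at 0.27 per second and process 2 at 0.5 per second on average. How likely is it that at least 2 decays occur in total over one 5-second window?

Independent Poisson processes superpose: combined rate λ = 0.27 + 0.5 = 0.77 per second.
Over the interval, μ = 0.77 × 5 = 3.85 (a 5-second window = 5 seconds).
P(N ≥ 2) = 1 − P(N ≤ 1) ≈ 0.8968.

0.8968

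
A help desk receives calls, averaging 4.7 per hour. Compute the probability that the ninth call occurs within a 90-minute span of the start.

0.2775

Over the interval, μ = 4.7 × 1.5 = 7.05 (a 90-minute span = 1.5 hours).
The ninth arrival falls in the interval iff at least 9 events occur there: P(S_9 ≤ t) = P(N ≥ 9) = 1 − P(N ≤ 8) ≈ 0.2775.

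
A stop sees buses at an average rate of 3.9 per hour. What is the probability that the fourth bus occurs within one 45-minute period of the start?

0.3360

Over the interval, μ = 3.9 × 0.75 = 2.925 (a 45-minute period = 0.75 hours).
The fourth arrival falls in the interval iff at least 4 events occur there: P(S_4 ≤ t) = P(N ≥ 4) = 1 − P(N ≤ 3) ≈ 0.3360.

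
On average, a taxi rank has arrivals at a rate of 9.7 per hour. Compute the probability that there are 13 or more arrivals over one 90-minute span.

Over the interval, μ = 9.7 × 1.5 = 14.55 (a 90-minute span = 1.5 hours).
P(N ≥ 13) = 1 − P(N ≤ 12) = 1 − Σ_{j=0}^{12} e^(−μ) μ^j/j! ≈ 0.6934.

0.6934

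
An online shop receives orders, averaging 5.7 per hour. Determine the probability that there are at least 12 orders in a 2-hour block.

0.4684

Over the interval, μ = 5.7 × 2 = 11.4 (a 2-hour block = 2 hours).
P(N ≥ 12) = 1 − P(N ≤ 11) = 1 − Σ_{j=0}^{11} e^(−μ) μ^j/j! ≈ 0.4684.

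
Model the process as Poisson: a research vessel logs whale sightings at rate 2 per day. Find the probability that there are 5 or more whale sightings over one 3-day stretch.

Over the interval, μ = 2 × 3 = 6 (a 3-day stretch = 3 days).
P(N ≥ 5) = 1 − P(N ≤ 4) = 1 − Σ_{j=0}^{4} e^(−μ) μ^j/j! ≈ 0.7149.

0.7149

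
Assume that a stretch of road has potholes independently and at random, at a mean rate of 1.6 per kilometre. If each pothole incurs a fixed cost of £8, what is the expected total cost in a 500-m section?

E[N] = 1.6 × 0.5 = 0.8 (a 500-m section = 0.5 kilometres); E[cost] = 0.8 × £8 = £6.4.

£6.4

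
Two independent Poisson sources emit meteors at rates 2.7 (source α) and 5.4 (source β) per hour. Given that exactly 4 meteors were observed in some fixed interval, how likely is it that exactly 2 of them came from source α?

0.2963

Given the total, each event is independently from source α with probability p = λ_α/(λ_α+λ_β) = 2.7/8.1 ≈ 0.3333.
So K ~ Binomial(4, 2.7/8.1): P(K = 2) = C(4,2) · (2.7/8.1)^2 · (5.4/8.1)^2 ≈ 0.2963.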